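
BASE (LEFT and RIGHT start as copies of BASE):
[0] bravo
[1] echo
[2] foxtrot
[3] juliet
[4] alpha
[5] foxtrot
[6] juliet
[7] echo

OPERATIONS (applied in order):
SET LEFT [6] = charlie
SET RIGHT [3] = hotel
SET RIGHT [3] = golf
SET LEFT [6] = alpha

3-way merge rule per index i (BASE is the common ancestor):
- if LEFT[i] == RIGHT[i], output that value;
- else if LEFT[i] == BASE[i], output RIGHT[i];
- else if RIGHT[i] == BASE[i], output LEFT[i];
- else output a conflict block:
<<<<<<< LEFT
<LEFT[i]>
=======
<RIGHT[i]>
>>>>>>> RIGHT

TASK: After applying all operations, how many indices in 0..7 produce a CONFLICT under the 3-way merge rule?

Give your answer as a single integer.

Answer: 0

Derivation:
Final LEFT:  [bravo, echo, foxtrot, juliet, alpha, foxtrot, alpha, echo]
Final RIGHT: [bravo, echo, foxtrot, golf, alpha, foxtrot, juliet, echo]
i=0: L=bravo R=bravo -> agree -> bravo
i=1: L=echo R=echo -> agree -> echo
i=2: L=foxtrot R=foxtrot -> agree -> foxtrot
i=3: L=juliet=BASE, R=golf -> take RIGHT -> golf
i=4: L=alpha R=alpha -> agree -> alpha
i=5: L=foxtrot R=foxtrot -> agree -> foxtrot
i=6: L=alpha, R=juliet=BASE -> take LEFT -> alpha
i=7: L=echo R=echo -> agree -> echo
Conflict count: 0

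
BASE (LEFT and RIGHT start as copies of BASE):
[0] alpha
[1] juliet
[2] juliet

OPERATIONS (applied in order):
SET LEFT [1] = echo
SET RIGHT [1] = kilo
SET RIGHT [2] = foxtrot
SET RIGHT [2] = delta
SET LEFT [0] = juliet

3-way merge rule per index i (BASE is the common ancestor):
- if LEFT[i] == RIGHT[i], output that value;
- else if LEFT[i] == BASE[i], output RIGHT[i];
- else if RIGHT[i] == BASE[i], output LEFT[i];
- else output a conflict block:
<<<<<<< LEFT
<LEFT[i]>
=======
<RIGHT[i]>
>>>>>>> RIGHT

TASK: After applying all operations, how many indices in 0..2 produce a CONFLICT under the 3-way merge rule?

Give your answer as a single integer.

Answer: 1

Derivation:
Final LEFT:  [juliet, echo, juliet]
Final RIGHT: [alpha, kilo, delta]
i=0: L=juliet, R=alpha=BASE -> take LEFT -> juliet
i=1: BASE=juliet L=echo R=kilo all differ -> CONFLICT
i=2: L=juliet=BASE, R=delta -> take RIGHT -> delta
Conflict count: 1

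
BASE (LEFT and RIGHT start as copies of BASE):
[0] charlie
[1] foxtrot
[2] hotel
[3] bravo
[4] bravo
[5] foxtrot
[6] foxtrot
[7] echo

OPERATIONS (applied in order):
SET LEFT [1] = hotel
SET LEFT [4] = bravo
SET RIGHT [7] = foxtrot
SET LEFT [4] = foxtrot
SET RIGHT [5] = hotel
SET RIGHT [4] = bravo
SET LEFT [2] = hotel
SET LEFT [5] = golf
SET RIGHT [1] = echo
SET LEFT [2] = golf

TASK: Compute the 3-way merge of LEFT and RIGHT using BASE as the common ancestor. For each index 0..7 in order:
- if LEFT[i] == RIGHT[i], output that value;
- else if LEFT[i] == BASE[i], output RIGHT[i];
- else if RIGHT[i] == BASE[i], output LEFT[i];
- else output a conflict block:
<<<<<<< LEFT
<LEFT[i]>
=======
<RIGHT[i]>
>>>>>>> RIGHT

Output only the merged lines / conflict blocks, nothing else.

Final LEFT:  [charlie, hotel, golf, bravo, foxtrot, golf, foxtrot, echo]
Final RIGHT: [charlie, echo, hotel, bravo, bravo, hotel, foxtrot, foxtrot]
i=0: L=charlie R=charlie -> agree -> charlie
i=1: BASE=foxtrot L=hotel R=echo all differ -> CONFLICT
i=2: L=golf, R=hotel=BASE -> take LEFT -> golf
i=3: L=bravo R=bravo -> agree -> bravo
i=4: L=foxtrot, R=bravo=BASE -> take LEFT -> foxtrot
i=5: BASE=foxtrot L=golf R=hotel all differ -> CONFLICT
i=6: L=foxtrot R=foxtrot -> agree -> foxtrot
i=7: L=echo=BASE, R=foxtrot -> take RIGHT -> foxtrot

Answer: charlie
<<<<<<< LEFT
hotel
=======
echo
>>>>>>> RIGHT
golf
bravo
foxtrot
<<<<<<< LEFT
golf
=======
hotel
>>>>>>> RIGHT
foxtrot
foxtrot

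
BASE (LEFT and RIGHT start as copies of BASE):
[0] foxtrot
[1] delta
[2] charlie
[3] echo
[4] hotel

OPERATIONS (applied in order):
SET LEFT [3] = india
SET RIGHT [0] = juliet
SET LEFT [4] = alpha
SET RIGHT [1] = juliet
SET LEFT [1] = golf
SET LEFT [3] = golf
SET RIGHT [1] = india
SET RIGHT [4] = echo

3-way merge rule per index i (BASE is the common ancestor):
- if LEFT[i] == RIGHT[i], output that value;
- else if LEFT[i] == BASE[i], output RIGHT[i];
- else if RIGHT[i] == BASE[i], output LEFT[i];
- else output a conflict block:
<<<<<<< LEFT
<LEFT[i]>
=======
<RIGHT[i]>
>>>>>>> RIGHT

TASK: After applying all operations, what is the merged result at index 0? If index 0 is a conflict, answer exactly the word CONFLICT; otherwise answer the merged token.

Final LEFT:  [foxtrot, golf, charlie, golf, alpha]
Final RIGHT: [juliet, india, charlie, echo, echo]
i=0: L=foxtrot=BASE, R=juliet -> take RIGHT -> juliet
i=1: BASE=delta L=golf R=india all differ -> CONFLICT
i=2: L=charlie R=charlie -> agree -> charlie
i=3: L=golf, R=echo=BASE -> take LEFT -> golf
i=4: BASE=hotel L=alpha R=echo all differ -> CONFLICT
Index 0 -> juliet

Answer: juliet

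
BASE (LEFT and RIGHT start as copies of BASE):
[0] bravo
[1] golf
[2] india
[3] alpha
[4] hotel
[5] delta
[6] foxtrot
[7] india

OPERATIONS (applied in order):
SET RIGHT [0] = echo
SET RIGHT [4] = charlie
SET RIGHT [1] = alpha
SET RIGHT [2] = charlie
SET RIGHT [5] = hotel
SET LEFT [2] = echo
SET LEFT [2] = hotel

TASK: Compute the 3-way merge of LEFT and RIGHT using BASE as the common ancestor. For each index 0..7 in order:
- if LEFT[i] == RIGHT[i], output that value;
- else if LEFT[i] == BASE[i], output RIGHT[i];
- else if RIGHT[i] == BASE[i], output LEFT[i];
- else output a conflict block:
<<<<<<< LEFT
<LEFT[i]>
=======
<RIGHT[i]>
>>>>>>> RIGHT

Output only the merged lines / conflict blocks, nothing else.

Final LEFT:  [bravo, golf, hotel, alpha, hotel, delta, foxtrot, india]
Final RIGHT: [echo, alpha, charlie, alpha, charlie, hotel, foxtrot, india]
i=0: L=bravo=BASE, R=echo -> take RIGHT -> echo
i=1: L=golf=BASE, R=alpha -> take RIGHT -> alpha
i=2: BASE=india L=hotel R=charlie all differ -> CONFLICT
i=3: L=alpha R=alpha -> agree -> alpha
i=4: L=hotel=BASE, R=charlie -> take RIGHT -> charlie
i=5: L=delta=BASE, R=hotel -> take RIGHT -> hotel
i=6: L=foxtrot R=foxtrot -> agree -> foxtrot
i=7: L=india R=india -> agree -> india

Answer: echo
alpha
<<<<<<< LEFT
hotel
=======
charlie
>>>>>>> RIGHT
alpha
charlie
hotel
foxtrot
india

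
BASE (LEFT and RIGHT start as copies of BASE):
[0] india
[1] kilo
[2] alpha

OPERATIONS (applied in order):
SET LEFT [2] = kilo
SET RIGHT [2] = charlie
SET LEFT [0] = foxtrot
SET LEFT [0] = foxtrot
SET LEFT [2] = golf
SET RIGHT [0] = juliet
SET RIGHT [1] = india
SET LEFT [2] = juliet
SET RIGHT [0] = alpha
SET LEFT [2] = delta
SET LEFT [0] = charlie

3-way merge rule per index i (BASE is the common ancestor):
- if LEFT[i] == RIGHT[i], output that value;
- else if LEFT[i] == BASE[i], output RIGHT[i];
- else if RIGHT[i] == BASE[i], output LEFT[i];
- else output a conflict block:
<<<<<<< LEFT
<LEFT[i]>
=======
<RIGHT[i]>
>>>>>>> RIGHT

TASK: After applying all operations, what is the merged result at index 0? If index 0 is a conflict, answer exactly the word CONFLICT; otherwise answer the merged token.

Final LEFT:  [charlie, kilo, delta]
Final RIGHT: [alpha, india, charlie]
i=0: BASE=india L=charlie R=alpha all differ -> CONFLICT
i=1: L=kilo=BASE, R=india -> take RIGHT -> india
i=2: BASE=alpha L=delta R=charlie all differ -> CONFLICT
Index 0 -> CONFLICT

Answer: CONFLICT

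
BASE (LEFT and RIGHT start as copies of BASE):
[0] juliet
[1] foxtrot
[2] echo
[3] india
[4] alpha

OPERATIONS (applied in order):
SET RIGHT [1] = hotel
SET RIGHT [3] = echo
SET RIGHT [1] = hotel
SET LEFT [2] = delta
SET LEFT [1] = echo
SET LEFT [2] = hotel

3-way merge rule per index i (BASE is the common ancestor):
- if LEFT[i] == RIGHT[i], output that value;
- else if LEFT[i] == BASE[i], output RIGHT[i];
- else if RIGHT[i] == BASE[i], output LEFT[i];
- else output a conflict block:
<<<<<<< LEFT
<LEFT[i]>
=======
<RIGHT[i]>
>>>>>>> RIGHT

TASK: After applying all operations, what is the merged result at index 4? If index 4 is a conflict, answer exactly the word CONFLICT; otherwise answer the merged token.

Answer: alpha

Derivation:
Final LEFT:  [juliet, echo, hotel, india, alpha]
Final RIGHT: [juliet, hotel, echo, echo, alpha]
i=0: L=juliet R=juliet -> agree -> juliet
i=1: BASE=foxtrot L=echo R=hotel all differ -> CONFLICT
i=2: L=hotel, R=echo=BASE -> take LEFT -> hotel
i=3: L=india=BASE, R=echo -> take RIGHT -> echo
i=4: L=alpha R=alpha -> agree -> alpha
Index 4 -> alpha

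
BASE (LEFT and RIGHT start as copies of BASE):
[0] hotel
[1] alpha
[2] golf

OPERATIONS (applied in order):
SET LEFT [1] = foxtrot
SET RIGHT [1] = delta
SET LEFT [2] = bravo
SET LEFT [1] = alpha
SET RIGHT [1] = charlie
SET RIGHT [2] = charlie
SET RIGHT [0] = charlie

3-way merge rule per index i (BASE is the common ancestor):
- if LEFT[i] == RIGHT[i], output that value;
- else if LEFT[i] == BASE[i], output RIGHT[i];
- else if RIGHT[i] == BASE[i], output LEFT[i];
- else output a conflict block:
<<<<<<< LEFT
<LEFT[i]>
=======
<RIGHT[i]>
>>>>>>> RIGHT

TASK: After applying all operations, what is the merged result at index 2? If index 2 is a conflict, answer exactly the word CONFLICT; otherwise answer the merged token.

Final LEFT:  [hotel, alpha, bravo]
Final RIGHT: [charlie, charlie, charlie]
i=0: L=hotel=BASE, R=charlie -> take RIGHT -> charlie
i=1: L=alpha=BASE, R=charlie -> take RIGHT -> charlie
i=2: BASE=golf L=bravo R=charlie all differ -> CONFLICT
Index 2 -> CONFLICT

Answer: CONFLICT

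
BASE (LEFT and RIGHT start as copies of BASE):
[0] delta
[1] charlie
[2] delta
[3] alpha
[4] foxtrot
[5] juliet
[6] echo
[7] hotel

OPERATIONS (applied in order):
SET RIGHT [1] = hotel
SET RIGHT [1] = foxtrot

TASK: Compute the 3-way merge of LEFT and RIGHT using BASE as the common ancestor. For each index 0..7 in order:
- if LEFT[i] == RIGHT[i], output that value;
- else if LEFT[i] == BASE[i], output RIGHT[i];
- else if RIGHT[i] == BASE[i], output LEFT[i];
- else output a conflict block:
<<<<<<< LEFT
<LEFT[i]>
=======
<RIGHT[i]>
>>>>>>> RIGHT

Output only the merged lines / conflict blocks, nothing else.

Answer: delta
foxtrot
delta
alpha
foxtrot
juliet
echo
hotel

Derivation:
Final LEFT:  [delta, charlie, delta, alpha, foxtrot, juliet, echo, hotel]
Final RIGHT: [delta, foxtrot, delta, alpha, foxtrot, juliet, echo, hotel]
i=0: L=delta R=delta -> agree -> delta
i=1: L=charlie=BASE, R=foxtrot -> take RIGHT -> foxtrot
i=2: L=delta R=delta -> agree -> delta
i=3: L=alpha R=alpha -> agree -> alpha
i=4: L=foxtrot R=foxtrot -> agree -> foxtrot
i=5: L=juliet R=juliet -> agree -> juliet
i=6: L=echo R=echo -> agree -> echo
i=7: L=hotel R=hotel -> agree -> hotel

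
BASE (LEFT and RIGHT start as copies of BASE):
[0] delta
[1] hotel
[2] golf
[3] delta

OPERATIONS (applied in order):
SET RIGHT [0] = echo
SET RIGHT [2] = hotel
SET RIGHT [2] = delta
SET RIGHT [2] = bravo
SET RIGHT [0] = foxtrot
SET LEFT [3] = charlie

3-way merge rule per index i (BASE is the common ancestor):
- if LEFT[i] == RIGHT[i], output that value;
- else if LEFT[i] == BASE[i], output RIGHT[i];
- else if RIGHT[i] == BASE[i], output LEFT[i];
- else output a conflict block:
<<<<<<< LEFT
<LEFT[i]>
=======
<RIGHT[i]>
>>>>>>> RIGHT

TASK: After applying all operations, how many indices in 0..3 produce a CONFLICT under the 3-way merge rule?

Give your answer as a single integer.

Answer: 0

Derivation:
Final LEFT:  [delta, hotel, golf, charlie]
Final RIGHT: [foxtrot, hotel, bravo, delta]
i=0: L=delta=BASE, R=foxtrot -> take RIGHT -> foxtrot
i=1: L=hotel R=hotel -> agree -> hotel
i=2: L=golf=BASE, R=bravo -> take RIGHT -> bravo
i=3: L=charlie, R=delta=BASE -> take LEFT -> charlie
Conflict count: 0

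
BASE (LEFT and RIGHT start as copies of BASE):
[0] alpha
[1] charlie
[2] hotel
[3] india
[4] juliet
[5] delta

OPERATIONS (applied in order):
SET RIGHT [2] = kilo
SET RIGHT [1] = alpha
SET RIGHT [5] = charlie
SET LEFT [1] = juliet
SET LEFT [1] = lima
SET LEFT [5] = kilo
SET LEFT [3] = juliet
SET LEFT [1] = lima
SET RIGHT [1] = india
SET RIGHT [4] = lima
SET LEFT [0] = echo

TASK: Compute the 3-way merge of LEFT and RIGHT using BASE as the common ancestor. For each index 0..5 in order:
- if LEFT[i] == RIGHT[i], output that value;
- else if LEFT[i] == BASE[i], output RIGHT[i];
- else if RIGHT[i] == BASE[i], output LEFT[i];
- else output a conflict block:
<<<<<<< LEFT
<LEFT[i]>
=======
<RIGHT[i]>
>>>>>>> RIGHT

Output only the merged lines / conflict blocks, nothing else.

Final LEFT:  [echo, lima, hotel, juliet, juliet, kilo]
Final RIGHT: [alpha, india, kilo, india, lima, charlie]
i=0: L=echo, R=alpha=BASE -> take LEFT -> echo
i=1: BASE=charlie L=lima R=india all differ -> CONFLICT
i=2: L=hotel=BASE, R=kilo -> take RIGHT -> kilo
i=3: L=juliet, R=india=BASE -> take LEFT -> juliet
i=4: L=juliet=BASE, R=lima -> take RIGHT -> lima
i=5: BASE=delta L=kilo R=charlie all differ -> CONFLICT

Answer: echo
<<<<<<< LEFT
lima
=======
india
>>>>>>> RIGHT
kilo
juliet
lima
<<<<<<< LEFT
kilo
=======
charlie
>>>>>>> RIGHT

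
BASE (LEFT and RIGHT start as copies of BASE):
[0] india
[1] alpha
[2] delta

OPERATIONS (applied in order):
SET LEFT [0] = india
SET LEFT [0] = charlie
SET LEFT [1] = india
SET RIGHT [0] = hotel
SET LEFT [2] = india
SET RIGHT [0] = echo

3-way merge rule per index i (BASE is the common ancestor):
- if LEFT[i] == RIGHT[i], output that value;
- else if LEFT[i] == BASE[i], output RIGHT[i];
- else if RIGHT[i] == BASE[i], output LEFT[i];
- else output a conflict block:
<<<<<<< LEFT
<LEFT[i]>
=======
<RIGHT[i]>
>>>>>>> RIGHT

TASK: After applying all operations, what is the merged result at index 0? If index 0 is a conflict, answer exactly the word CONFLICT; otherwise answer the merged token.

Answer: CONFLICT

Derivation:
Final LEFT:  [charlie, india, india]
Final RIGHT: [echo, alpha, delta]
i=0: BASE=india L=charlie R=echo all differ -> CONFLICT
i=1: L=india, R=alpha=BASE -> take LEFT -> india
i=2: L=india, R=delta=BASE -> take LEFT -> india
Index 0 -> CONFLICT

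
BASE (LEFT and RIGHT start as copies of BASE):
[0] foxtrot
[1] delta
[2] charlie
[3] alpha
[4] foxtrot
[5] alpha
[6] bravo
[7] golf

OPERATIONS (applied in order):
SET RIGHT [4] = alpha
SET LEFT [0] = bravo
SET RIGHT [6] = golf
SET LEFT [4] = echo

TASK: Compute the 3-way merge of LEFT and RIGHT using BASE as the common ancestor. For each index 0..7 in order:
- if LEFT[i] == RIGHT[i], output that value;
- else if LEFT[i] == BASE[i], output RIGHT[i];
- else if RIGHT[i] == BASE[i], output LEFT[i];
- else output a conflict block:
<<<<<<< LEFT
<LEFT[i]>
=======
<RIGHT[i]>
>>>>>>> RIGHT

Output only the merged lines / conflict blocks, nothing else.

Final LEFT:  [bravo, delta, charlie, alpha, echo, alpha, bravo, golf]
Final RIGHT: [foxtrot, delta, charlie, alpha, alpha, alpha, golf, golf]
i=0: L=bravo, R=foxtrot=BASE -> take LEFT -> bravo
i=1: L=delta R=delta -> agree -> delta
i=2: L=charlie R=charlie -> agree -> charlie
i=3: L=alpha R=alpha -> agree -> alpha
i=4: BASE=foxtrot L=echo R=alpha all differ -> CONFLICT
i=5: L=alpha R=alpha -> agree -> alpha
i=6: L=bravo=BASE, R=golf -> take RIGHT -> golf
i=7: L=golf R=golf -> agree -> golf

Answer: bravo
delta
charlie
alpha
<<<<<<< LEFT
echo
=======
alpha
>>>>>>> RIGHT
alpha
golf
golf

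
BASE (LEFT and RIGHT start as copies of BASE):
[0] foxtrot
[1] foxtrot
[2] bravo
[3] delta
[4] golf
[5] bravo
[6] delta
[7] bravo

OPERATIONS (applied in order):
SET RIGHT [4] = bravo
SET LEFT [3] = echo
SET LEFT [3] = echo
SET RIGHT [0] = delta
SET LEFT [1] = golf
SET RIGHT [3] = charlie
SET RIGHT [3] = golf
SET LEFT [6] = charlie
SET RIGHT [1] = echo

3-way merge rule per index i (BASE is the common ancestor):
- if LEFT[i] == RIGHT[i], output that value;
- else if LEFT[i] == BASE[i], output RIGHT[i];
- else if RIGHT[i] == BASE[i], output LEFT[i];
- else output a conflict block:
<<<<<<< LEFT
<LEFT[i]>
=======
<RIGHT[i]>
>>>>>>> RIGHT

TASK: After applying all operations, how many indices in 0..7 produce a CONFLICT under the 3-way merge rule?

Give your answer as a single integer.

Final LEFT:  [foxtrot, golf, bravo, echo, golf, bravo, charlie, bravo]
Final RIGHT: [delta, echo, bravo, golf, bravo, bravo, delta, bravo]
i=0: L=foxtrot=BASE, R=delta -> take RIGHT -> delta
i=1: BASE=foxtrot L=golf R=echo all differ -> CONFLICT
i=2: L=bravo R=bravo -> agree -> bravo
i=3: BASE=delta L=echo R=golf all differ -> CONFLICT
i=4: L=golf=BASE, R=bravo -> take RIGHT -> bravo
i=5: L=bravo R=bravo -> agree -> bravo
i=6: L=charlie, R=delta=BASE -> take LEFT -> charlie
i=7: L=bravo R=bravo -> agree -> bravo
Conflict count: 2

Answer: 2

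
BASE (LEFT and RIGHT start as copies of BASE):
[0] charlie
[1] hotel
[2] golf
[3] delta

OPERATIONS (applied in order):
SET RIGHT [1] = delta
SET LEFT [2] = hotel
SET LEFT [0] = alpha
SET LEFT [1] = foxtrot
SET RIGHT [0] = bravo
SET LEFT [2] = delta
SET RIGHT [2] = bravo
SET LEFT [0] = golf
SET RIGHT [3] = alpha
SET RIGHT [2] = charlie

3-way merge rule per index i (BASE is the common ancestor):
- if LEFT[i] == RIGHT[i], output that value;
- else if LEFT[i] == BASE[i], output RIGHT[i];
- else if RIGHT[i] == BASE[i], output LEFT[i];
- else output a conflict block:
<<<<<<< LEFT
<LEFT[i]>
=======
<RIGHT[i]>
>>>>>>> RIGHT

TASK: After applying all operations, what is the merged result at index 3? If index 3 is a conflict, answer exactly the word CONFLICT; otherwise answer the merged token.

Final LEFT:  [golf, foxtrot, delta, delta]
Final RIGHT: [bravo, delta, charlie, alpha]
i=0: BASE=charlie L=golf R=bravo all differ -> CONFLICT
i=1: BASE=hotel L=foxtrot R=delta all differ -> CONFLICT
i=2: BASE=golf L=delta R=charlie all differ -> CONFLICT
i=3: L=delta=BASE, R=alpha -> take RIGHT -> alpha
Index 3 -> alpha

Answer: alpha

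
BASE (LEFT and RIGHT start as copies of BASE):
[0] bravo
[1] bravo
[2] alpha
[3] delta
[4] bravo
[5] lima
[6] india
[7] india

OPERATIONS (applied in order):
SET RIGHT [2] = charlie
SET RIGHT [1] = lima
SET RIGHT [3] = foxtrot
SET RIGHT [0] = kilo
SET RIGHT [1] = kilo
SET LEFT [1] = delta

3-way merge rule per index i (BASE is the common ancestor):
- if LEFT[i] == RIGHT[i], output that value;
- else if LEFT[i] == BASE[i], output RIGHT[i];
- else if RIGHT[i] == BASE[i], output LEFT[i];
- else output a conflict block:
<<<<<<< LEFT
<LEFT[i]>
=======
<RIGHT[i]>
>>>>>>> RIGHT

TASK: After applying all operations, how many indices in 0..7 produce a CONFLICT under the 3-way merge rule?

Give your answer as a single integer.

Final LEFT:  [bravo, delta, alpha, delta, bravo, lima, india, india]
Final RIGHT: [kilo, kilo, charlie, foxtrot, bravo, lima, india, india]
i=0: L=bravo=BASE, R=kilo -> take RIGHT -> kilo
i=1: BASE=bravo L=delta R=kilo all differ -> CONFLICT
i=2: L=alpha=BASE, R=charlie -> take RIGHT -> charlie
i=3: L=delta=BASE, R=foxtrot -> take RIGHT -> foxtrot
i=4: L=bravo R=bravo -> agree -> bravo
i=5: L=lima R=lima -> agree -> lima
i=6: L=india R=india -> agree -> india
i=7: L=india R=india -> agree -> india
Conflict count: 1

Answer: 1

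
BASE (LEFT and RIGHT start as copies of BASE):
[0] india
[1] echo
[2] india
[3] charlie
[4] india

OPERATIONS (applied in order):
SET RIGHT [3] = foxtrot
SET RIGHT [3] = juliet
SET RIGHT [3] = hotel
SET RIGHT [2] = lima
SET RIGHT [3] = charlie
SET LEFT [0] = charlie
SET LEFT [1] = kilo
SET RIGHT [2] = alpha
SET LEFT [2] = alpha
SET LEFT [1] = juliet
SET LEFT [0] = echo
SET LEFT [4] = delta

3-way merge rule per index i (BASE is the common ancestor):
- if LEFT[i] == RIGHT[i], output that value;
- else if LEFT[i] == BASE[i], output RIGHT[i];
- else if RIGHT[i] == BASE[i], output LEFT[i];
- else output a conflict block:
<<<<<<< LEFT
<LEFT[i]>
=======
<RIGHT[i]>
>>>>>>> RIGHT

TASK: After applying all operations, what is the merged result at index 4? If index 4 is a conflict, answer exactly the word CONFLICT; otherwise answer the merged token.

Final LEFT:  [echo, juliet, alpha, charlie, delta]
Final RIGHT: [india, echo, alpha, charlie, india]
i=0: L=echo, R=india=BASE -> take LEFT -> echo
i=1: L=juliet, R=echo=BASE -> take LEFT -> juliet
i=2: L=alpha R=alpha -> agree -> alpha
i=3: L=charlie R=charlie -> agree -> charlie
i=4: L=delta, R=india=BASE -> take LEFT -> delta
Index 4 -> delta

Answer: delta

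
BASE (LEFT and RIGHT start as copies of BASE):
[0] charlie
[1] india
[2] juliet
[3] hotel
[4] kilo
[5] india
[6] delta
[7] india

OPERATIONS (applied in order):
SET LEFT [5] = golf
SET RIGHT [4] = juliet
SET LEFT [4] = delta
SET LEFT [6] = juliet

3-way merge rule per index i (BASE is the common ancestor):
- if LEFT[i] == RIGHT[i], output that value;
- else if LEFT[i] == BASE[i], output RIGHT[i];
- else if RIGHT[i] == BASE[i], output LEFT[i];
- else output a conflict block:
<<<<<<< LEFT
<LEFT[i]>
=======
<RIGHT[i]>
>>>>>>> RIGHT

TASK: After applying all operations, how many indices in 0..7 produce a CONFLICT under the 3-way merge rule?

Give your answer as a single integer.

Final LEFT:  [charlie, india, juliet, hotel, delta, golf, juliet, india]
Final RIGHT: [charlie, india, juliet, hotel, juliet, india, delta, india]
i=0: L=charlie R=charlie -> agree -> charlie
i=1: L=india R=india -> agree -> india
i=2: L=juliet R=juliet -> agree -> juliet
i=3: L=hotel R=hotel -> agree -> hotel
i=4: BASE=kilo L=delta R=juliet all differ -> CONFLICT
i=5: L=golf, R=india=BASE -> take LEFT -> golf
i=6: L=juliet, R=delta=BASE -> take LEFT -> juliet
i=7: L=india R=india -> agree -> india
Conflict count: 1

Answer: 1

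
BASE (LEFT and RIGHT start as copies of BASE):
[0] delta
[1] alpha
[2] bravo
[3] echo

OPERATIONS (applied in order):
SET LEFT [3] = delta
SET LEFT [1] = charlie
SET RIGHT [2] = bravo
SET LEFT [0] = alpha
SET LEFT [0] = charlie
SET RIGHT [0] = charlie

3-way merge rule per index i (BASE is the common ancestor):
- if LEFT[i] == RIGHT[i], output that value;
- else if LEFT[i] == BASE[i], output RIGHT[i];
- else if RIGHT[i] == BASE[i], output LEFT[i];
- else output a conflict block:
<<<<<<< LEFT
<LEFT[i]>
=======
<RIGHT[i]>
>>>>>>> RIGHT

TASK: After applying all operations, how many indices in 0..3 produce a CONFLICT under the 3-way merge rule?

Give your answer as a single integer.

Final LEFT:  [charlie, charlie, bravo, delta]
Final RIGHT: [charlie, alpha, bravo, echo]
i=0: L=charlie R=charlie -> agree -> charlie
i=1: L=charlie, R=alpha=BASE -> take LEFT -> charlie
i=2: L=bravo R=bravo -> agree -> bravo
i=3: L=delta, R=echo=BASE -> take LEFT -> delta
Conflict count: 0

Answer: 0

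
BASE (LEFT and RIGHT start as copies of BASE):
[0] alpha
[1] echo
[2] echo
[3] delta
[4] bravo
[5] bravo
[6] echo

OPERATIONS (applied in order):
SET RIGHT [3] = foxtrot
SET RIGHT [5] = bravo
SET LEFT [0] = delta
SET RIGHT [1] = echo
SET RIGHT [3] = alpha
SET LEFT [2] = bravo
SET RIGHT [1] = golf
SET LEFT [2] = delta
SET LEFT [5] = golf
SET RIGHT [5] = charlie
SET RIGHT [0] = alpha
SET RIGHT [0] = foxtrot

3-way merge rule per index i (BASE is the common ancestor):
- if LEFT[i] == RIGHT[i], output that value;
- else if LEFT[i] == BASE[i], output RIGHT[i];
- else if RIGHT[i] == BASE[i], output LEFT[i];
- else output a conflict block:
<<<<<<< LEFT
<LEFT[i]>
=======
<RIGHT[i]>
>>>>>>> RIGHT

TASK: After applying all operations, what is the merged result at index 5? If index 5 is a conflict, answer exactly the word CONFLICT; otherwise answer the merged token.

Answer: CONFLICT

Derivation:
Final LEFT:  [delta, echo, delta, delta, bravo, golf, echo]
Final RIGHT: [foxtrot, golf, echo, alpha, bravo, charlie, echo]
i=0: BASE=alpha L=delta R=foxtrot all differ -> CONFLICT
i=1: L=echo=BASE, R=golf -> take RIGHT -> golf
i=2: L=delta, R=echo=BASE -> take LEFT -> delta
i=3: L=delta=BASE, R=alpha -> take RIGHT -> alpha
i=4: L=bravo R=bravo -> agree -> bravo
i=5: BASE=bravo L=golf R=charlie all differ -> CONFLICT
i=6: L=echo R=echo -> agree -> echo
Index 5 -> CONFLICT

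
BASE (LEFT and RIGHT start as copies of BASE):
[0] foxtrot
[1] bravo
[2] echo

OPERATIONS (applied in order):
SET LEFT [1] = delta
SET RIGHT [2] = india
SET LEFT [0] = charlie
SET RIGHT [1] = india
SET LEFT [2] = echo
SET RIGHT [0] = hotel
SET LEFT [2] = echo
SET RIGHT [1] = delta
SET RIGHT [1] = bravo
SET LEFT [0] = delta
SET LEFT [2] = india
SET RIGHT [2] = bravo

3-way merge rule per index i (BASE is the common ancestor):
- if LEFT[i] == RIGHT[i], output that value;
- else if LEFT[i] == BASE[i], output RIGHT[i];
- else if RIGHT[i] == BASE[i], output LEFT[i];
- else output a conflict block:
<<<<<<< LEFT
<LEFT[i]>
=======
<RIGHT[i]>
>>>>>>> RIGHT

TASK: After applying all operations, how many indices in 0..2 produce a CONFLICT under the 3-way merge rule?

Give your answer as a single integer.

Answer: 2

Derivation:
Final LEFT:  [delta, delta, india]
Final RIGHT: [hotel, bravo, bravo]
i=0: BASE=foxtrot L=delta R=hotel all differ -> CONFLICT
i=1: L=delta, R=bravo=BASE -> take LEFT -> delta
i=2: BASE=echo L=india R=bravo all differ -> CONFLICT
Conflict count: 2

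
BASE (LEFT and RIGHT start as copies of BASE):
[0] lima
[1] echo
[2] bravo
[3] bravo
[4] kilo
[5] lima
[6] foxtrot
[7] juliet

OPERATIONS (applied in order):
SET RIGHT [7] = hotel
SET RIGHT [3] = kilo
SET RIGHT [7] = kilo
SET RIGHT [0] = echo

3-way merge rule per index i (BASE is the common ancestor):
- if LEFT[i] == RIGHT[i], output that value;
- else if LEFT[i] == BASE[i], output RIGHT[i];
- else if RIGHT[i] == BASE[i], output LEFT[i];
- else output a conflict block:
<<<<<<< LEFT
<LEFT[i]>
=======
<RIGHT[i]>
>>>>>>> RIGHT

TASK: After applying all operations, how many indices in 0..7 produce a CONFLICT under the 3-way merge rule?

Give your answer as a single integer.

Answer: 0

Derivation:
Final LEFT:  [lima, echo, bravo, bravo, kilo, lima, foxtrot, juliet]
Final RIGHT: [echo, echo, bravo, kilo, kilo, lima, foxtrot, kilo]
i=0: L=lima=BASE, R=echo -> take RIGHT -> echo
i=1: L=echo R=echo -> agree -> echo
i=2: L=bravo R=bravo -> agree -> bravo
i=3: L=bravo=BASE, R=kilo -> take RIGHT -> kilo
i=4: L=kilo R=kilo -> agree -> kilo
i=5: L=lima R=lima -> agree -> lima
i=6: L=foxtrot R=foxtrot -> agree -> foxtrot
i=7: L=juliet=BASE, R=kilo -> take RIGHT -> kilo
Conflict count: 0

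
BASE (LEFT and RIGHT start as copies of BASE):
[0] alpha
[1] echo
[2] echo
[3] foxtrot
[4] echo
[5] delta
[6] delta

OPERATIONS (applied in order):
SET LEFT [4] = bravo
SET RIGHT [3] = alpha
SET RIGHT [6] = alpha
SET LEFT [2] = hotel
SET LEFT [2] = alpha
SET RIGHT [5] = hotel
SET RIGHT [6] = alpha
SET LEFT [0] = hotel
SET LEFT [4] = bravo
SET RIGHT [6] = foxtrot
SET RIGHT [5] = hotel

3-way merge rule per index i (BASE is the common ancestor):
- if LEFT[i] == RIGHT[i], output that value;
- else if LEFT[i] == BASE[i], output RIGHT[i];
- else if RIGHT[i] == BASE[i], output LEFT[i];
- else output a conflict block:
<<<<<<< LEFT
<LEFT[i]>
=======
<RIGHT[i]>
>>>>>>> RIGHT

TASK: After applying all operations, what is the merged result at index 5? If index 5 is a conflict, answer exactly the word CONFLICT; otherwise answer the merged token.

Final LEFT:  [hotel, echo, alpha, foxtrot, bravo, delta, delta]
Final RIGHT: [alpha, echo, echo, alpha, echo, hotel, foxtrot]
i=0: L=hotel, R=alpha=BASE -> take LEFT -> hotel
i=1: L=echo R=echo -> agree -> echo
i=2: L=alpha, R=echo=BASE -> take LEFT -> alpha
i=3: L=foxtrot=BASE, R=alpha -> take RIGHT -> alpha
i=4: L=bravo, R=echo=BASE -> take LEFT -> bravo
i=5: L=delta=BASE, R=hotel -> take RIGHT -> hotel
i=6: L=delta=BASE, R=foxtrot -> take RIGHT -> foxtrot
Index 5 -> hotel

Answer: hotel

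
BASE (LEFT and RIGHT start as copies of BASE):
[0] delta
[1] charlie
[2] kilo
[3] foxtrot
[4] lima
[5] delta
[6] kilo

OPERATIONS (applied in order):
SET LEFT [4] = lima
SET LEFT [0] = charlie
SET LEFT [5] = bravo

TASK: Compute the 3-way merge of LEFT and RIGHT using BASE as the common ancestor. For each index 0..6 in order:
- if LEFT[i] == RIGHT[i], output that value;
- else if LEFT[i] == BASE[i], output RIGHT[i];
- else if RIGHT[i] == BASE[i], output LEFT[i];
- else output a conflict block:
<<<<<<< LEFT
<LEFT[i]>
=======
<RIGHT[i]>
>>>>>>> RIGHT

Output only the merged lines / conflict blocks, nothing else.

Final LEFT:  [charlie, charlie, kilo, foxtrot, lima, bravo, kilo]
Final RIGHT: [delta, charlie, kilo, foxtrot, lima, delta, kilo]
i=0: L=charlie, R=delta=BASE -> take LEFT -> charlie
i=1: L=charlie R=charlie -> agree -> charlie
i=2: L=kilo R=kilo -> agree -> kilo
i=3: L=foxtrot R=foxtrot -> agree -> foxtrot
i=4: L=lima R=lima -> agree -> lima
i=5: L=bravo, R=delta=BASE -> take LEFT -> bravo
i=6: L=kilo R=kilo -> agree -> kilo

Answer: charlie
charlie
kilo
foxtrot
lima
bravo
kilo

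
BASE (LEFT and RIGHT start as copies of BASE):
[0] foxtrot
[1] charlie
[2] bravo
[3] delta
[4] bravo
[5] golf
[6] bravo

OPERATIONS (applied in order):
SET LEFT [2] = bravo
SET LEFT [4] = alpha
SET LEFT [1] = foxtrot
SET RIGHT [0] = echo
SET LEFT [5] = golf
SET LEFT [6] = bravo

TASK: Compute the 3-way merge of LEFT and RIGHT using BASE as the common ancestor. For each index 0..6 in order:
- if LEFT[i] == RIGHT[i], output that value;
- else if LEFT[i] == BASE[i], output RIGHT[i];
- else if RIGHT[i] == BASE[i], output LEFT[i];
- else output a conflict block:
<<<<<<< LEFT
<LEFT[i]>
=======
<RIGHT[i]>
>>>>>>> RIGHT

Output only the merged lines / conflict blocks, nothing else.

Answer: echo
foxtrot
bravo
delta
alpha
golf
bravo

Derivation:
Final LEFT:  [foxtrot, foxtrot, bravo, delta, alpha, golf, bravo]
Final RIGHT: [echo, charlie, bravo, delta, bravo, golf, bravo]
i=0: L=foxtrot=BASE, R=echo -> take RIGHT -> echo
i=1: L=foxtrot, R=charlie=BASE -> take LEFT -> foxtrot
i=2: L=bravo R=bravo -> agree -> bravo
i=3: L=delta R=delta -> agree -> delta
i=4: L=alpha, R=bravo=BASE -> take LEFT -> alpha
i=5: L=golf R=golf -> agree -> golf
i=6: L=bravo R=bravo -> agree -> bravo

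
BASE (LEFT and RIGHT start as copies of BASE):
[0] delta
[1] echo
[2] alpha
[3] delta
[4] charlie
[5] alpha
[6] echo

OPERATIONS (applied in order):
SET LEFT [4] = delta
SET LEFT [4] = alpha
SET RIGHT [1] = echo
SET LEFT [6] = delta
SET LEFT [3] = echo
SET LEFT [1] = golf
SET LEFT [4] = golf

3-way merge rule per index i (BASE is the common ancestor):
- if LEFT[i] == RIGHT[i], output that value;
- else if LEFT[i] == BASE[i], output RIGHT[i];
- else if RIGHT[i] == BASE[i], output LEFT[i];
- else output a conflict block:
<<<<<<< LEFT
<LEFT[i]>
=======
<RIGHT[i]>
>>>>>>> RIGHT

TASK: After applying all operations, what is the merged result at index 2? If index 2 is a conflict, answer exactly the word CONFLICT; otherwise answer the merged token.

Answer: alpha

Derivation:
Final LEFT:  [delta, golf, alpha, echo, golf, alpha, delta]
Final RIGHT: [delta, echo, alpha, delta, charlie, alpha, echo]
i=0: L=delta R=delta -> agree -> delta
i=1: L=golf, R=echo=BASE -> take LEFT -> golf
i=2: L=alpha R=alpha -> agree -> alpha
i=3: L=echo, R=delta=BASE -> take LEFT -> echo
i=4: L=golf, R=charlie=BASE -> take LEFT -> golf
i=5: L=alpha R=alpha -> agree -> alpha
i=6: L=delta, R=echo=BASE -> take LEFT -> delta
Index 2 -> alpha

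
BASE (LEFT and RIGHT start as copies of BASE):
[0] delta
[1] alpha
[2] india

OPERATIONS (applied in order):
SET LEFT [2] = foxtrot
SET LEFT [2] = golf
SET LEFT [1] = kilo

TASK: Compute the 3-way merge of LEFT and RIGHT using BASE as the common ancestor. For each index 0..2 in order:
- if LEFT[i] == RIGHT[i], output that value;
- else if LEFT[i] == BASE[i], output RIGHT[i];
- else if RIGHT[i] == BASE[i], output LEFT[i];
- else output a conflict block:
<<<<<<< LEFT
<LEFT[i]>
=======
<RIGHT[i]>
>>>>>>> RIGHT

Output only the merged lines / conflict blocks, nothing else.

Final LEFT:  [delta, kilo, golf]
Final RIGHT: [delta, alpha, india]
i=0: L=delta R=delta -> agree -> delta
i=1: L=kilo, R=alpha=BASE -> take LEFT -> kilo
i=2: L=golf, R=india=BASE -> take LEFT -> golf

Answer: delta
kilo
golf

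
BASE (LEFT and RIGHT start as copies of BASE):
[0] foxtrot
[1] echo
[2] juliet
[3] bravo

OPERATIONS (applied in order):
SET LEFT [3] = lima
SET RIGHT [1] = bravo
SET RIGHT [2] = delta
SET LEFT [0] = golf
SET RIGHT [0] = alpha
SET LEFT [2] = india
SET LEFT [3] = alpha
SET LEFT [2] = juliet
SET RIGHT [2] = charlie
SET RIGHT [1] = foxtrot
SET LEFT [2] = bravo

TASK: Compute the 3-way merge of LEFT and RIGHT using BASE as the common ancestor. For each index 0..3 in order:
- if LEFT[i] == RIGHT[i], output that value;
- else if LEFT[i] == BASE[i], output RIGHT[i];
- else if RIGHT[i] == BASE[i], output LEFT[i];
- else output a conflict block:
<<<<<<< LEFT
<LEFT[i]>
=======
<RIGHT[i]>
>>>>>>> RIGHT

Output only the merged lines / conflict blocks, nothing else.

Final LEFT:  [golf, echo, bravo, alpha]
Final RIGHT: [alpha, foxtrot, charlie, bravo]
i=0: BASE=foxtrot L=golf R=alpha all differ -> CONFLICT
i=1: L=echo=BASE, R=foxtrot -> take RIGHT -> foxtrot
i=2: BASE=juliet L=bravo R=charlie all differ -> CONFLICT
i=3: L=alpha, R=bravo=BASE -> take LEFT -> alpha

Answer: <<<<<<< LEFT
golf
=======
alpha
>>>>>>> RIGHT
foxtrot
<<<<<<< LEFT
bravo
=======
charlie
>>>>>>> RIGHT
alpha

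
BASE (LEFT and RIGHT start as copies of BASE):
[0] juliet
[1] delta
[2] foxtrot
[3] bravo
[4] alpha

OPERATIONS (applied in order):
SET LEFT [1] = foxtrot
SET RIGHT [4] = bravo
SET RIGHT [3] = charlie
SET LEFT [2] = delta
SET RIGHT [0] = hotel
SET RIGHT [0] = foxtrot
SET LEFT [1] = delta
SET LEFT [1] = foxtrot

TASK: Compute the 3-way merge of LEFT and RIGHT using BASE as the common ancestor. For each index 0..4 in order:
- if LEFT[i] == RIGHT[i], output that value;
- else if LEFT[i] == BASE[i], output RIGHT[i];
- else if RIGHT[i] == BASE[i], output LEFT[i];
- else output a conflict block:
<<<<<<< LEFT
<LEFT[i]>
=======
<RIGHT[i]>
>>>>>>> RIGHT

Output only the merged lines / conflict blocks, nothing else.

Answer: foxtrot
foxtrot
delta
charlie
bravo

Derivation:
Final LEFT:  [juliet, foxtrot, delta, bravo, alpha]
Final RIGHT: [foxtrot, delta, foxtrot, charlie, bravo]
i=0: L=juliet=BASE, R=foxtrot -> take RIGHT -> foxtrot
i=1: L=foxtrot, R=delta=BASE -> take LEFT -> foxtrot
i=2: L=delta, R=foxtrot=BASE -> take LEFT -> delta
i=3: L=bravo=BASE, R=charlie -> take RIGHT -> charlie
i=4: L=alpha=BASE, R=bravo -> take RIGHT -> bravo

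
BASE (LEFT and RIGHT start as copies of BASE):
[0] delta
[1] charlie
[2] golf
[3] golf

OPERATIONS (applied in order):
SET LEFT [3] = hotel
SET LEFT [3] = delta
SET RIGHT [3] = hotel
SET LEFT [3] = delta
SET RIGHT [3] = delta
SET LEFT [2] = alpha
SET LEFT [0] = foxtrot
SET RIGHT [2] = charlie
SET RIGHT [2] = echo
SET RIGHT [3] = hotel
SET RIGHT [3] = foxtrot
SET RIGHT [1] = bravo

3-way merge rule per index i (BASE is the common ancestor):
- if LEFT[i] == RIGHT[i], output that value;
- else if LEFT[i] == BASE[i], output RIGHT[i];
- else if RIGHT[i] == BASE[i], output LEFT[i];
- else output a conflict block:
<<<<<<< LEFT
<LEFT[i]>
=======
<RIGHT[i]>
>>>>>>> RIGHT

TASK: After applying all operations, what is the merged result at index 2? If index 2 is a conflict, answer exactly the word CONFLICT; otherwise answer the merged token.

Answer: CONFLICT

Derivation:
Final LEFT:  [foxtrot, charlie, alpha, delta]
Final RIGHT: [delta, bravo, echo, foxtrot]
i=0: L=foxtrot, R=delta=BASE -> take LEFT -> foxtrot
i=1: L=charlie=BASE, R=bravo -> take RIGHT -> bravo
i=2: BASE=golf L=alpha R=echo all differ -> CONFLICT
i=3: BASE=golf L=delta R=foxtrot all differ -> CONFLICT
Index 2 -> CONFLICT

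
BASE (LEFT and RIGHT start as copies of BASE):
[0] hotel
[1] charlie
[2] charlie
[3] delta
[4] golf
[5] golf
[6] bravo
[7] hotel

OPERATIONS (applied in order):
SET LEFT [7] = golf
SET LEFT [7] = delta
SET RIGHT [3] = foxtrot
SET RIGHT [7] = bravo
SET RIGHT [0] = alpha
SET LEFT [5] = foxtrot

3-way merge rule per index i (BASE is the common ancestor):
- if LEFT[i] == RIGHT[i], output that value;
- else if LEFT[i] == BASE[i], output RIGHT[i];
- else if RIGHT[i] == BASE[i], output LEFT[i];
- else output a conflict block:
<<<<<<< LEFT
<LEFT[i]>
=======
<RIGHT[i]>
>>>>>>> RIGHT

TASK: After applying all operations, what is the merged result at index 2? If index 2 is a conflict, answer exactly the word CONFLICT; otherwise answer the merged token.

Answer: charlie

Derivation:
Final LEFT:  [hotel, charlie, charlie, delta, golf, foxtrot, bravo, delta]
Final RIGHT: [alpha, charlie, charlie, foxtrot, golf, golf, bravo, bravo]
i=0: L=hotel=BASE, R=alpha -> take RIGHT -> alpha
i=1: L=charlie R=charlie -> agree -> charlie
i=2: L=charlie R=charlie -> agree -> charlie
i=3: L=delta=BASE, R=foxtrot -> take RIGHT -> foxtrot
i=4: L=golf R=golf -> agree -> golf
i=5: L=foxtrot, R=golf=BASE -> take LEFT -> foxtrot
i=6: L=bravo R=bravo -> agree -> bravo
i=7: BASE=hotel L=delta R=bravo all differ -> CONFLICT
Index 2 -> charlie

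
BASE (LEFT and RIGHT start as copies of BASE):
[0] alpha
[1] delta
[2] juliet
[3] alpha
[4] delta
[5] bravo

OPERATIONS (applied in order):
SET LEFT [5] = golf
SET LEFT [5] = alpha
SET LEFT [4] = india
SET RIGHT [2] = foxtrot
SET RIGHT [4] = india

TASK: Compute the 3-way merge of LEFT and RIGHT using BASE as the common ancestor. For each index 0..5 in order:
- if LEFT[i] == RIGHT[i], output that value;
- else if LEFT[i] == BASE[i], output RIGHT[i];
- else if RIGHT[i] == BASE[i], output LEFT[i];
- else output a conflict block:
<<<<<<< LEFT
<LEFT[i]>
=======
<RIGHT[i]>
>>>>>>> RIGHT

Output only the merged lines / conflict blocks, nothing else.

Answer: alpha
delta
foxtrot
alpha
india
alpha

Derivation:
Final LEFT:  [alpha, delta, juliet, alpha, india, alpha]
Final RIGHT: [alpha, delta, foxtrot, alpha, india, bravo]
i=0: L=alpha R=alpha -> agree -> alpha
i=1: L=delta R=delta -> agree -> delta
i=2: L=juliet=BASE, R=foxtrot -> take RIGHT -> foxtrot
i=3: L=alpha R=alpha -> agree -> alpha
i=4: L=india R=india -> agree -> india
i=5: L=alpha, R=bravo=BASE -> take LEFT -> alpha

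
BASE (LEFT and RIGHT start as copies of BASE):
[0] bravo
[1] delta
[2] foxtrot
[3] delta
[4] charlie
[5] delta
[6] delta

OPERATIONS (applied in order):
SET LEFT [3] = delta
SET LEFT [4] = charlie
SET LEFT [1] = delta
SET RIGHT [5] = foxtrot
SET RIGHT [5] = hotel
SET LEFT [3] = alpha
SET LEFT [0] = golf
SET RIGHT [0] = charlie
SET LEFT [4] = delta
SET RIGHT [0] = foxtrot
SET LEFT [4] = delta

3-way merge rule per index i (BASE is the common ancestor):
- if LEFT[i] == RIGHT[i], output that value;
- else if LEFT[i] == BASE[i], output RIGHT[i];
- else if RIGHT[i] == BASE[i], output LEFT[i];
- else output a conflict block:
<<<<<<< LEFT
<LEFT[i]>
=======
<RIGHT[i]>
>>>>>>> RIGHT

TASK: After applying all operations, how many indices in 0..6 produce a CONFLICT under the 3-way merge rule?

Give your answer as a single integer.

Final LEFT:  [golf, delta, foxtrot, alpha, delta, delta, delta]
Final RIGHT: [foxtrot, delta, foxtrot, delta, charlie, hotel, delta]
i=0: BASE=bravo L=golf R=foxtrot all differ -> CONFLICT
i=1: L=delta R=delta -> agree -> delta
i=2: L=foxtrot R=foxtrot -> agree -> foxtrot
i=3: L=alpha, R=delta=BASE -> take LEFT -> alpha
i=4: L=delta, R=charlie=BASE -> take LEFT -> delta
i=5: L=delta=BASE, R=hotel -> take RIGHT -> hotel
i=6: L=delta R=delta -> agree -> delta
Conflict count: 1

Answer: 1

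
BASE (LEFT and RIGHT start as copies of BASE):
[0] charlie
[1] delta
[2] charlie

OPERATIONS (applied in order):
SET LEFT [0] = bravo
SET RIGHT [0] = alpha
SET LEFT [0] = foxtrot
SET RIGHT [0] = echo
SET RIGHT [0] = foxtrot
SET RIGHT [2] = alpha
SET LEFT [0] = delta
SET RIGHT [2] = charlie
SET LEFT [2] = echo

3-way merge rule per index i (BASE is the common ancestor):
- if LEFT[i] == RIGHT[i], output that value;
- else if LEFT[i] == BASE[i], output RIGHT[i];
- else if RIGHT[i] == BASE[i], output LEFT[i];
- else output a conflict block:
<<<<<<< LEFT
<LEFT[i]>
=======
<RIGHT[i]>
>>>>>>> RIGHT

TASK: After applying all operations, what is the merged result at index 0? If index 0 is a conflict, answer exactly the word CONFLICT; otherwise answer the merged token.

Final LEFT:  [delta, delta, echo]
Final RIGHT: [foxtrot, delta, charlie]
i=0: BASE=charlie L=delta R=foxtrot all differ -> CONFLICT
i=1: L=delta R=delta -> agree -> delta
i=2: L=echo, R=charlie=BASE -> take LEFT -> echo
Index 0 -> CONFLICT

Answer: CONFLICT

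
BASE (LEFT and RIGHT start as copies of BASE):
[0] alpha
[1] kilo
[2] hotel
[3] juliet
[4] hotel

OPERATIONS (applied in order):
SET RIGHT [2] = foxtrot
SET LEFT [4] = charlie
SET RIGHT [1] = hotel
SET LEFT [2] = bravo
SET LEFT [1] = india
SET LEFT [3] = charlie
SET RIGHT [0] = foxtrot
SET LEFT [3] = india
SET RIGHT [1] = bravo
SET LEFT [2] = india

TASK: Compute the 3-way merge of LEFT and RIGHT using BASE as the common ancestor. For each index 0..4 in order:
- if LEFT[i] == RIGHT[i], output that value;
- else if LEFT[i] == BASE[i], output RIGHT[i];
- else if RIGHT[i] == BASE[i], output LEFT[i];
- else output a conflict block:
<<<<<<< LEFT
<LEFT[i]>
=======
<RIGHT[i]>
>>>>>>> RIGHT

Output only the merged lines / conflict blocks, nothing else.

Answer: foxtrot
<<<<<<< LEFT
india
=======
bravo
>>>>>>> RIGHT
<<<<<<< LEFT
india
=======
foxtrot
>>>>>>> RIGHT
india
charlie

Derivation:
Final LEFT:  [alpha, india, india, india, charlie]
Final RIGHT: [foxtrot, bravo, foxtrot, juliet, hotel]
i=0: L=alpha=BASE, R=foxtrot -> take RIGHT -> foxtrot
i=1: BASE=kilo L=india R=bravo all differ -> CONFLICT
i=2: BASE=hotel L=india R=foxtrot all differ -> CONFLICT
i=3: L=india, R=juliet=BASE -> take LEFT -> india
i=4: L=charlie, R=hotel=BASE -> take LEFT -> charlie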